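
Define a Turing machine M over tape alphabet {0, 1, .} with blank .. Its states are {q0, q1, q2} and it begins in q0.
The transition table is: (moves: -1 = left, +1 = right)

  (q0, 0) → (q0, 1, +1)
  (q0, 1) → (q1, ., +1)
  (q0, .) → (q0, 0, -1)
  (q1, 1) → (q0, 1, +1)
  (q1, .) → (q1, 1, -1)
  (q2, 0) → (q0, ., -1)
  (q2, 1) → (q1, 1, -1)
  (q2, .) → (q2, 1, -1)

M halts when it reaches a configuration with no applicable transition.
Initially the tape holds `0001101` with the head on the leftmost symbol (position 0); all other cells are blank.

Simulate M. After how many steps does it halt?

14

q0 | [0]001101..   read 0 → write 1, move +1, go to q0
q0 | 1[0]01101..   read 0 → write 1, move +1, go to q0
q0 | 11[0]1101..   read 0 → write 1, move +1, go to q0
q0 | 111[1]101..   read 1 → write ., move +1, go to q1
q1 | 111.[1]01..   read 1 → write 1, move +1, go to q0
q0 | 111.1[0]1..   read 0 → write 1, move +1, go to q0
q0 | 111.11[1]..   read 1 → write ., move +1, go to q1
q1 | 111.11.[.].   read . → write 1, move -1, go to q1
q1 | 111.11[.]1.   read . → write 1, move -1, go to q1
q1 | 111.1[1]11.   read 1 → write 1, move +1, go to q0
q0 | 111.11[1]1.   read 1 → write ., move +1, go to q1
q1 | 111.11.[1].   read 1 → write 1, move +1, go to q0
q0 | 111.11.1[.]   read . → write 0, move -1, go to q0
q0 | 111.11.[1]0   read 1 → write ., move +1, go to q1
q1 | 111.11..[0]
M halts after 14 transitions.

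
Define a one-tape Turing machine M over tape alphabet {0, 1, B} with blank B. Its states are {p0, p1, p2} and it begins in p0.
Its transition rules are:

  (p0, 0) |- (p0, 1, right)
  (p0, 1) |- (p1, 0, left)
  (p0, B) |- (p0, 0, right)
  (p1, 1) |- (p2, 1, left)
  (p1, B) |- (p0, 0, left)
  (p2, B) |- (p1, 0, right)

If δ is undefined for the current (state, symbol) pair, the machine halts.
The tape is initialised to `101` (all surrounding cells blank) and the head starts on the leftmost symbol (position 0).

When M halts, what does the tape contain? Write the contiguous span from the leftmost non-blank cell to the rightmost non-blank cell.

state=p0 head=0 tape=BB[1]01   (p0,1)→(p1,0,left)
state=p1 head=-1 tape=B[B]001   (p1,B)→(p0,0,left)
state=p0 head=-2 tape=[B]0001   (p0,B)→(p0,0,right)
state=p0 head=-1 tape=0[0]001   (p0,0)→(p0,1,right)
state=p0 head=0 tape=01[0]01   (p0,0)→(p0,1,right)
state=p0 head=1 tape=011[0]1   (p0,0)→(p0,1,right)
state=p0 head=2 tape=0111[1]   (p0,1)→(p1,0,left)
state=p1 head=1 tape=011[1]0   (p1,1)→(p2,1,left)
state=p2 head=0 tape=01[1]10
The non-blank tape span at halt is 01110.

01110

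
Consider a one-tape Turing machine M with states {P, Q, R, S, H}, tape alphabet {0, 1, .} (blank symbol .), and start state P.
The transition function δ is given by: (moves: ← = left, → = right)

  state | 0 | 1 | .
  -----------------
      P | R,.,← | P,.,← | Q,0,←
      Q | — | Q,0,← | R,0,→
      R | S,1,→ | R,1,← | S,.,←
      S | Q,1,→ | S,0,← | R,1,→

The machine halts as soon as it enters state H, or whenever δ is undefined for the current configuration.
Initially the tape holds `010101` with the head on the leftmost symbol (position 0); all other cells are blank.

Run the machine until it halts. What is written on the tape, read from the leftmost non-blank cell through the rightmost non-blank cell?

1110.10101

state=P head=0 tape=....[0]10101   (P,0)→(R,.,←)
state=R head=-1 tape=...[.].10101   (R,.)→(S,.,←)
state=S head=-2 tape=..[.]..10101   (S,.)→(R,1,→)
state=R head=-1 tape=..1[.].10101   (R,.)→(S,.,←)
state=S head=-2 tape=..[1]..10101   (S,1)→(S,0,←)
state=S head=-3 tape=.[.]0..10101   (S,.)→(R,1,→)
state=R head=-2 tape=.1[0]..10101   (R,0)→(S,1,→)
state=S head=-1 tape=.11[.].10101   (S,.)→(R,1,→)
state=R head=0 tape=.111[.]10101   (R,.)→(S,.,←)
state=S head=-1 tape=.11[1].10101   (S,1)→(S,0,←)
state=S head=-2 tape=.1[1]0.10101   (S,1)→(S,0,←)
state=S head=-3 tape=.[1]00.10101   (S,1)→(S,0,←)
state=S head=-4 tape=[.]000.10101   (S,.)→(R,1,→)
state=R head=-3 tape=1[0]00.10101   (R,0)→(S,1,→)
state=S head=-2 tape=11[0]0.10101   (S,0)→(Q,1,→)
state=Q head=-1 tape=111[0].10101
The non-blank tape span at halt is 1110.10101.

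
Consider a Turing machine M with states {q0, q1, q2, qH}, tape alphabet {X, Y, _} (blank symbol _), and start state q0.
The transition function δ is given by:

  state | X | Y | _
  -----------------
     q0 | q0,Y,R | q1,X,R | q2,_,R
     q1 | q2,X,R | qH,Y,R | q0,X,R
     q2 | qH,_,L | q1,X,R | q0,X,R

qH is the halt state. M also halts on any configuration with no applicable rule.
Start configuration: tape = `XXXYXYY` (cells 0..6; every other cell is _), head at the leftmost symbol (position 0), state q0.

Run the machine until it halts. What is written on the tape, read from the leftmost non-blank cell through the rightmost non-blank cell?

state=q0 head=0 tape=[X]XXYXYY_   (q0,X)→(q0,Y,R)
state=q0 head=1 tape=Y[X]XYXYY_   (q0,X)→(q0,Y,R)
state=q0 head=2 tape=YY[X]YXYY_   (q0,X)→(q0,Y,R)
state=q0 head=3 tape=YYY[Y]XYY_   (q0,Y)→(q1,X,R)
state=q1 head=4 tape=YYYX[X]YY_   (q1,X)→(q2,X,R)
state=q2 head=5 tape=YYYXX[Y]Y_   (q2,Y)→(q1,X,R)
state=q1 head=6 tape=YYYXXX[Y]_   (q1,Y)→(qH,Y,R)
state=qH head=7 tape=YYYXXXY[_]
The non-blank tape span at halt is YYYXXXY.

YYYXXXY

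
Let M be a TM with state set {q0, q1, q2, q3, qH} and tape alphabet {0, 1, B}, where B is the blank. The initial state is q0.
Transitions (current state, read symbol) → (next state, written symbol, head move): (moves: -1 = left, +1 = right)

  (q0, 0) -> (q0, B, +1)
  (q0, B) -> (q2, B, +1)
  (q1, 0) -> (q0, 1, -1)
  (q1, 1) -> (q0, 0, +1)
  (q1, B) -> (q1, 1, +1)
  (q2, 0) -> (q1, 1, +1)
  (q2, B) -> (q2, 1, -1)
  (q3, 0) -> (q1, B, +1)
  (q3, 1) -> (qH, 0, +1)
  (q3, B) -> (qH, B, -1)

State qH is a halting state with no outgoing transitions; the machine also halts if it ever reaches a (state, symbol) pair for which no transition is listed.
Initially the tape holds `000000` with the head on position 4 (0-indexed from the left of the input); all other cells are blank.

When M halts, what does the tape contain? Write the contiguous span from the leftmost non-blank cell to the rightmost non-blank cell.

00010111

q0 | 0000[0]0BB   read 0 → write B, move +1, go to q0
q0 | 0000B[0]BB   read 0 → write B, move +1, go to q0
q0 | 0000BB[B]B   read B → write B, move +1, go to q2
q2 | 0000BBB[B]   read B → write 1, move -1, go to q2
q2 | 0000BB[B]1   read B → write 1, move -1, go to q2
q2 | 0000B[B]11   read B → write 1, move -1, go to q2
q2 | 0000[B]111   read B → write 1, move -1, go to q2
q2 | 000[0]1111   read 0 → write 1, move +1, go to q1
q1 | 0001[1]111   read 1 → write 0, move +1, go to q0
q0 | 00010[1]11
The non-blank tape span at halt is 00010111.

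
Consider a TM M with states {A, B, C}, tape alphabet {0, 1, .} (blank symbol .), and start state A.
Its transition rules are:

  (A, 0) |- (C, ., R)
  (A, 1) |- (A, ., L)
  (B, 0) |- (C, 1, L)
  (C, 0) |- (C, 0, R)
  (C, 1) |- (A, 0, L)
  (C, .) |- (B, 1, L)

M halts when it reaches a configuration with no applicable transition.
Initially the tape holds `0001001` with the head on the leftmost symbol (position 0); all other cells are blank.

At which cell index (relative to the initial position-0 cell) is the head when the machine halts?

5

A | [0]001001..   read 0 → write ., move R, go to C
C | .[0]01001..   read 0 → write 0, move R, go to C
C | .0[0]1001..   read 0 → write 0, move R, go to C
C | .00[1]001..   read 1 → write 0, move L, go to A
A | .0[0]0001..   read 0 → write ., move R, go to C
C | .0.[0]001..   read 0 → write 0, move R, go to C
C | .0.0[0]01..   read 0 → write 0, move R, go to C
C | .0.00[0]1..   read 0 → write 0, move R, go to C
C | .0.000[1]..   read 1 → write 0, move L, go to A
A | .0.00[0]0..   read 0 → write ., move R, go to C
C | .0.00.[0]..   read 0 → write 0, move R, go to C
C | .0.00.0[.].   read . → write 1, move L, go to B
B | .0.00.[0]1.   read 0 → write 1, move L, go to C
C | .0.00[.]11.   read . → write 1, move L, go to B
B | .0.0[0]111.   read 0 → write 1, move L, go to C
C | .0.[0]1111.   read 0 → write 0, move R, go to C
C | .0.0[1]111.   read 1 → write 0, move L, go to A
A | .0.[0]0111.   read 0 → write ., move R, go to C
C | .0..[0]111.   read 0 → write 0, move R, go to C
C | .0..0[1]11.   read 1 → write 0, move L, go to A
A | .0..[0]011.   read 0 → write ., move R, go to C
C | .0...[0]11.   read 0 → write 0, move R, go to C
C | .0...0[1]1.   read 1 → write 0, move L, go to A
A | .0...[0]01.   read 0 → write ., move R, go to C
C | .0....[0]1.   read 0 → write 0, move R, go to C
C | .0....0[1].   read 1 → write 0, move L, go to A
A | .0....[0]0.   read 0 → write ., move R, go to C
C | .0.....[0].   read 0 → write 0, move R, go to C
C | .0.....0[.]   read . → write 1, move L, go to B
B | .0.....[0]1   read 0 → write 1, move L, go to C
C | .0....[.]11   read . → write 1, move L, go to B
B | .0...[.]111
At halt the head is at cell 5.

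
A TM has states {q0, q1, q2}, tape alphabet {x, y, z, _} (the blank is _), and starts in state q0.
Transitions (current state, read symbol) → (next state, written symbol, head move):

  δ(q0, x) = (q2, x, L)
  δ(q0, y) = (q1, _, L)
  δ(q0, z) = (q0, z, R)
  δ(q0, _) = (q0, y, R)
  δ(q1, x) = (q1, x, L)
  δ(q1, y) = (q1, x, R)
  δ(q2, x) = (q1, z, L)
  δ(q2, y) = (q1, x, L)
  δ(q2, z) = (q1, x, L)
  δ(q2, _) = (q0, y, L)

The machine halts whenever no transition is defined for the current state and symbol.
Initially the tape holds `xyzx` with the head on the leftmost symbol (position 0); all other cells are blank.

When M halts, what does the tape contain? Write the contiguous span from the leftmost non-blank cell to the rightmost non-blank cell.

state=q0 head=0 tape=__[x]yzx   (q0,x)→(q2,x,L)
state=q2 head=-1 tape=_[_]xyzx   (q2,_)→(q0,y,L)
state=q0 head=-2 tape=[_]yxyzx   (q0,_)→(q0,y,R)
state=q0 head=-1 tape=y[y]xyzx   (q0,y)→(q1,_,L)
state=q1 head=-2 tape=[y]_xyzx   (q1,y)→(q1,x,R)
state=q1 head=-1 tape=x[_]xyzx
The non-blank tape span at halt is x_xyzx.

x_xyzx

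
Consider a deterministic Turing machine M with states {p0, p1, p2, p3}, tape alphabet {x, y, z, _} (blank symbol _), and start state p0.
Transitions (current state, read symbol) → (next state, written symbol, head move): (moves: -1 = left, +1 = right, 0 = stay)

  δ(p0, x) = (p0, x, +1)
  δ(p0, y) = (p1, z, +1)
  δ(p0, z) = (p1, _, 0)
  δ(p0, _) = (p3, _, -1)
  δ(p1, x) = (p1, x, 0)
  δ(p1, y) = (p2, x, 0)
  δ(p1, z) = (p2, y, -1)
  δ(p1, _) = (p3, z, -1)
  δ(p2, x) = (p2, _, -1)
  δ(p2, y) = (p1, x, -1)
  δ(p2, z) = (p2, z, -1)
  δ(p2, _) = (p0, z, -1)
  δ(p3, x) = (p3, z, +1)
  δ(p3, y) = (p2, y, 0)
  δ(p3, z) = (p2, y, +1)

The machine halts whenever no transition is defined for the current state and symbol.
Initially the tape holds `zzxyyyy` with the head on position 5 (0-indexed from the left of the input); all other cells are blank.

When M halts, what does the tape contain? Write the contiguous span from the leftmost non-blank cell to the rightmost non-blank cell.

zzz__xz

p0 | ___zzxyy[y]y   read y → write z, move +1, go to p1
p1 | ___zzxyyz[y]   read y → write x, move 0, go to p2
p2 | ___zzxyyz[x]   read x → write _, move -1, go to p2
p2 | ___zzxyy[z]_   read z → write z, move -1, go to p2
p2 | ___zzxy[y]z_   read y → write x, move -1, go to p1
p1 | ___zzx[y]xz_   read y → write x, move 0, go to p2
p2 | ___zzx[x]xz_   read x → write _, move -1, go to p2
p2 | ___zz[x]_xz_   read x → write _, move -1, go to p2
p2 | ___z[z]__xz_   read z → write z, move -1, go to p2
p2 | ___[z]z__xz_   read z → write z, move -1, go to p2
p2 | __[_]zz__xz_   read _ → write z, move -1, go to p0
p0 | _[_]zzz__xz_   read _ → write _, move -1, go to p3
p3 | [_]_zzz__xz_
The non-blank tape span at halt is zzz__xz.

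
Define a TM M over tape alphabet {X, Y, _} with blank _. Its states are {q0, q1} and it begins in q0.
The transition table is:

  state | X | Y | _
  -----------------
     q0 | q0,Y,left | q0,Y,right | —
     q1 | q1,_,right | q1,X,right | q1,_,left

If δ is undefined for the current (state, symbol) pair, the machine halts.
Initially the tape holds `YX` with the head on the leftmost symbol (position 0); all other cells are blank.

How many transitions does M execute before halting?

state=q0 head=0 tape=[Y]X_   (q0,Y)→(q0,Y,right)
state=q0 head=1 tape=Y[X]_   (q0,X)→(q0,Y,left)
state=q0 head=0 tape=[Y]Y_   (q0,Y)→(q0,Y,right)
state=q0 head=1 tape=Y[Y]_   (q0,Y)→(q0,Y,right)
state=q0 head=2 tape=YY[_]
M halts after 4 transitions.

4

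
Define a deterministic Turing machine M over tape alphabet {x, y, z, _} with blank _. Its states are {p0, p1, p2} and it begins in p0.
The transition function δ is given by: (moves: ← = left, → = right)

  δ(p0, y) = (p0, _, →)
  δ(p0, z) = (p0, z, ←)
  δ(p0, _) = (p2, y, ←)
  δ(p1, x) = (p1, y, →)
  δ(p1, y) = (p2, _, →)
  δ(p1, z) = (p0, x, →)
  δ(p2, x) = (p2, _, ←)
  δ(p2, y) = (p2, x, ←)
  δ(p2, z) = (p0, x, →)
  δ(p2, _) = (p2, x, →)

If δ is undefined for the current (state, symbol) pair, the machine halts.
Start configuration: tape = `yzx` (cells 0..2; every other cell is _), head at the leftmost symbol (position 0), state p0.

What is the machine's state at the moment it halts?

p0 | ___[y]zx   read y → write _, move →, go to p0
p0 | ____[z]x   read z → write z, move ←, go to p0
p0 | ___[_]zx   read _ → write y, move ←, go to p2
p2 | __[_]yzx   read _ → write x, move →, go to p2
p2 | __x[y]zx   read y → write x, move ←, go to p2
p2 | __[x]xzx   read x → write _, move ←, go to p2
p2 | _[_]_xzx   read _ → write x, move →, go to p2
p2 | _x[_]xzx   read _ → write x, move →, go to p2
p2 | _xx[x]zx   read x → write _, move ←, go to p2
p2 | _x[x]_zx   read x → write _, move ←, go to p2
p2 | _[x]__zx   read x → write _, move ←, go to p2
p2 | [_]___zx   read _ → write x, move →, go to p2
p2 | x[_]__zx   read _ → write x, move →, go to p2
p2 | xx[_]_zx   read _ → write x, move →, go to p2
p2 | xxx[_]zx   read _ → write x, move →, go to p2
p2 | xxxx[z]x   read z → write x, move →, go to p0
p0 | xxxxx[x]
No transition is defined for (p0, x); M halts in state p0.

p0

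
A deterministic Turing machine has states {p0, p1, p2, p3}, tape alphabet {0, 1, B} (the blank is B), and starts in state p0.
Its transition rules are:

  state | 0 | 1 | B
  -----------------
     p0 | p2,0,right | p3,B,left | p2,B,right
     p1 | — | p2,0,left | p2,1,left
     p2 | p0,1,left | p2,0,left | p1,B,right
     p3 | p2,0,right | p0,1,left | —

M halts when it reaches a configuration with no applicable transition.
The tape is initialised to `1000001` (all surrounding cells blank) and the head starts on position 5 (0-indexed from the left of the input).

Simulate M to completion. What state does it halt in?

state=p0 head=5 tape=B10000[0]1   (p0,0)→(p2,0,right)
state=p2 head=6 tape=B100000[1]   (p2,1)→(p2,0,left)
state=p2 head=5 tape=B10000[0]0   (p2,0)→(p0,1,left)
state=p0 head=4 tape=B1000[0]10   (p0,0)→(p2,0,right)
state=p2 head=5 tape=B10000[1]0   (p2,1)→(p2,0,left)
state=p2 head=4 tape=B1000[0]00   (p2,0)→(p0,1,left)
state=p0 head=3 tape=B100[0]100   (p0,0)→(p2,0,right)
state=p2 head=4 tape=B1000[1]00   (p2,1)→(p2,0,left)
state=p2 head=3 tape=B100[0]000   (p2,0)→(p0,1,left)
state=p0 head=2 tape=B10[0]1000   (p0,0)→(p2,0,right)
state=p2 head=3 tape=B100[1]000   (p2,1)→(p2,0,left)
state=p2 head=2 tape=B10[0]0000   (p2,0)→(p0,1,left)
state=p0 head=1 tape=B1[0]10000   (p0,0)→(p2,0,right)
state=p2 head=2 tape=B10[1]0000   (p2,1)→(p2,0,left)
state=p2 head=1 tape=B1[0]00000   (p2,0)→(p0,1,left)
state=p0 head=0 tape=B[1]100000   (p0,1)→(p3,B,left)
state=p3 head=-1 tape=[B]B100000
No transition is defined for (p3, B); M halts in state p3.

p3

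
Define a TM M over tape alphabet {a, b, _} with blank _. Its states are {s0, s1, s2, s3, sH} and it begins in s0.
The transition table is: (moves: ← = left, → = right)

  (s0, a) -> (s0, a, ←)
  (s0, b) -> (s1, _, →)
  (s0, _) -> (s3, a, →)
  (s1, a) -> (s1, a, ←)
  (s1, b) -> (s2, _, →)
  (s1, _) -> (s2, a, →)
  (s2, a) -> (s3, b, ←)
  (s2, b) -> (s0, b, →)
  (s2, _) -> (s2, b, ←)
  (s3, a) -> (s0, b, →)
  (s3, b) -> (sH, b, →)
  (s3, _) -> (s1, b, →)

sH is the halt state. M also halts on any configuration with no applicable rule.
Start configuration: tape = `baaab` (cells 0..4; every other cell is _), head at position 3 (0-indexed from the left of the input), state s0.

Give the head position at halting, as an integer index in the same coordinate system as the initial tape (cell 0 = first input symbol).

8

state=s0 head=3 tape=baa[a]b_____   (s0,a)→(s0,a,←)
state=s0 head=2 tape=ba[a]ab_____   (s0,a)→(s0,a,←)
state=s0 head=1 tape=b[a]aab_____   (s0,a)→(s0,a,←)
state=s0 head=0 tape=[b]aaab_____   (s0,b)→(s1,_,→)
state=s1 head=1 tape=_[a]aab_____   (s1,a)→(s1,a,←)
state=s1 head=0 tape=[_]aaab_____   (s1,_)→(s2,a,→)
state=s2 head=1 tape=a[a]aab_____   (s2,a)→(s3,b,←)
state=s3 head=0 tape=[a]baab_____   (s3,a)→(s0,b,→)
state=s0 head=1 tape=b[b]aab_____   (s0,b)→(s1,_,→)
state=s1 head=2 tape=b_[a]ab_____   (s1,a)→(s1,a,←)
state=s1 head=1 tape=b[_]aab_____   (s1,_)→(s2,a,→)
state=s2 head=2 tape=ba[a]ab_____   (s2,a)→(s3,b,←)
state=s3 head=1 tape=b[a]bab_____   (s3,a)→(s0,b,→)
state=s0 head=2 tape=bb[b]ab_____   (s0,b)→(s1,_,→)
state=s1 head=3 tape=bb_[a]b_____   (s1,a)→(s1,a,←)
state=s1 head=2 tape=bb[_]ab_____   (s1,_)→(s2,a,→)
state=s2 head=3 tape=bba[a]b_____   (s2,a)→(s3,b,←)
state=s3 head=2 tape=bb[a]bb_____   (s3,a)→(s0,b,→)
state=s0 head=3 tape=bbb[b]b_____   (s0,b)→(s1,_,→)
state=s1 head=4 tape=bbb_[b]_____   (s1,b)→(s2,_,→)
state=s2 head=5 tape=bbb__[_]____   (s2,_)→(s2,b,←)
state=s2 head=4 tape=bbb_[_]b____   (s2,_)→(s2,b,←)
state=s2 head=3 tape=bbb[_]bb____   (s2,_)→(s2,b,←)
state=s2 head=2 tape=bb[b]bbb____   (s2,b)→(s0,b,→)
state=s0 head=3 tape=bbb[b]bb____   (s0,b)→(s1,_,→)
state=s1 head=4 tape=bbb_[b]b____   (s1,b)→(s2,_,→)
state=s2 head=5 tape=bbb__[b]____   (s2,b)→(s0,b,→)
state=s0 head=6 tape=bbb__b[_]___   (s0,_)→(s3,a,→)
state=s3 head=7 tape=bbb__ba[_]__   (s3,_)→(s1,b,→)
state=s1 head=8 tape=bbb__bab[_]_   (s1,_)→(s2,a,→)
state=s2 head=9 tape=bbb__baba[_]   (s2,_)→(s2,b,←)
state=s2 head=8 tape=bbb__bab[a]b   (s2,a)→(s3,b,←)
state=s3 head=7 tape=bbb__ba[b]bb   (s3,b)→(sH,b,→)
state=sH head=8 tape=bbb__bab[b]b
At halt the head is at cell 8.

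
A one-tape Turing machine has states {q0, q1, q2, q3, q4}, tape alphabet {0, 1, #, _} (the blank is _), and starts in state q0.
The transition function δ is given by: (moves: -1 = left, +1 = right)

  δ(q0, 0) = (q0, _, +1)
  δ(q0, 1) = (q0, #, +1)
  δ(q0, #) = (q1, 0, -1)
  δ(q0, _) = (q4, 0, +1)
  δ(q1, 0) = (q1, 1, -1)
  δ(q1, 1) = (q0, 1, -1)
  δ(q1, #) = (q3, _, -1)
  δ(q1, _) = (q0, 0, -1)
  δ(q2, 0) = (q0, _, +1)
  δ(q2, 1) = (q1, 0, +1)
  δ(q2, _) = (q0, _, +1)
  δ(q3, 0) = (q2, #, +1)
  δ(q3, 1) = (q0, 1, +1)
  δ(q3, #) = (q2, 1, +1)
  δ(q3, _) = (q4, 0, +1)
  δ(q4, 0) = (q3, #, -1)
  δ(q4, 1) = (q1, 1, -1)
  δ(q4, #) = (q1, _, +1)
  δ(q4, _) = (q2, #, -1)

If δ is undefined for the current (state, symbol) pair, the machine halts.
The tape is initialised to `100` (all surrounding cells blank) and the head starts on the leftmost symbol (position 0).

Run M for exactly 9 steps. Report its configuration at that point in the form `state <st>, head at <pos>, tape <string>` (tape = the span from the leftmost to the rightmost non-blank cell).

state q4, head at 3, tape #_000

q0 | [1]00__   read 1 → write #, move +1, go to q0
q0 | #[0]0__   read 0 → write _, move +1, go to q0
q0 | #_[0]__   read 0 → write _, move +1, go to q0
q0 | #__[_]_   read _ → write 0, move +1, go to q4
q4 | #__0[_]   read _ → write #, move -1, go to q2
q2 | #__[0]#   read 0 → write _, move +1, go to q0
q0 | #___[#]   read # → write 0, move -1, go to q1
q1 | #__[_]0   read _ → write 0, move -1, go to q0
q0 | #_[_]00   read _ → write 0, move +1, go to q4
q4 | #_0[0]0
After 9 steps: state q4, head at 3, tape #_000.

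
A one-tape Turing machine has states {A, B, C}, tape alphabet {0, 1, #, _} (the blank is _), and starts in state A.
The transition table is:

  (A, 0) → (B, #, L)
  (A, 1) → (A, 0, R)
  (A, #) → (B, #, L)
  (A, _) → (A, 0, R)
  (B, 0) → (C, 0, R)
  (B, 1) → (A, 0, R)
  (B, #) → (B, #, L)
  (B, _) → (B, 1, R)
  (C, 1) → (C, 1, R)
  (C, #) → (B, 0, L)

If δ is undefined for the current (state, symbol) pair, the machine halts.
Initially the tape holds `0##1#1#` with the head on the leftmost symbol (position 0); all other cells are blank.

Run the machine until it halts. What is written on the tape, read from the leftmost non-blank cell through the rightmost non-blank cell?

00##1#1#

A | _[0]##1#1#   read 0 → write #, move L, go to B
B | [_]###1#1#   read _ → write 1, move R, go to B
B | 1[#]##1#1#   read # → write #, move L, go to B
B | [1]###1#1#   read 1 → write 0, move R, go to A
A | 0[#]##1#1#   read # → write #, move L, go to B
B | [0]###1#1#   read 0 → write 0, move R, go to C
C | 0[#]##1#1#   read # → write 0, move L, go to B
B | [0]0##1#1#   read 0 → write 0, move R, go to C
C | 0[0]##1#1#
The non-blank tape span at halt is 00##1#1#.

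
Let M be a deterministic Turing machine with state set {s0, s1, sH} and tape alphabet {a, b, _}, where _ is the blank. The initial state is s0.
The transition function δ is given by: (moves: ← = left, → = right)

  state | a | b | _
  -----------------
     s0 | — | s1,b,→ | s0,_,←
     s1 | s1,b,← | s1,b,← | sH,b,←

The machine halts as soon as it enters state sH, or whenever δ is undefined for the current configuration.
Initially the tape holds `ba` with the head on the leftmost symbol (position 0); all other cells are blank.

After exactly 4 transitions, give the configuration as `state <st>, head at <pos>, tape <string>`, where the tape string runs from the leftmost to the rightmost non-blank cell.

state=s0 head=0 tape=__[b]a   (s0,b)→(s1,b,→)
state=s1 head=1 tape=__b[a]   (s1,a)→(s1,b,←)
state=s1 head=0 tape=__[b]b   (s1,b)→(s1,b,←)
state=s1 head=-1 tape=_[_]bb   (s1,_)→(sH,b,←)
state=sH head=-2 tape=[_]bbb
After 4 steps: state sH, head at -2, tape bbb.

state sH, head at -2, tape bbb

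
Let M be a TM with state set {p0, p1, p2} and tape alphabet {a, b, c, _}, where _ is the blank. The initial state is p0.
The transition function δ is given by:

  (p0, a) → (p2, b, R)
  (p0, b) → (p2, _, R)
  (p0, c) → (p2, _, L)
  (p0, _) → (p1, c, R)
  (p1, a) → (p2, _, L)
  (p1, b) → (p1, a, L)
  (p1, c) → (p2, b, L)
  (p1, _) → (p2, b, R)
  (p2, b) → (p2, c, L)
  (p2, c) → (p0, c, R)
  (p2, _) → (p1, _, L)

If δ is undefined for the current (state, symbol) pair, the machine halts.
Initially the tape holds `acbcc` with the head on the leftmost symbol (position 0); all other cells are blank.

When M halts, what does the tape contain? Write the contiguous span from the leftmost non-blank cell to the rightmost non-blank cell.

bc_c_a

p0 | [a]cbcc__   read a → write b, move R, go to p2
p2 | b[c]bcc__   read c → write c, move R, go to p0
p0 | bc[b]cc__   read b → write _, move R, go to p2
p2 | bc_[c]c__   read c → write c, move R, go to p0
p0 | bc_c[c]__   read c → write _, move L, go to p2
p2 | bc_[c]___   read c → write c, move R, go to p0
p0 | bc_c[_]__   read _ → write c, move R, go to p1
p1 | bc_cc[_]_   read _ → write b, move R, go to p2
p2 | bc_ccb[_]   read _ → write _, move L, go to p1
p1 | bc_cc[b]_   read b → write a, move L, go to p1
p1 | bc_c[c]a_   read c → write b, move L, go to p2
p2 | bc_[c]ba_   read c → write c, move R, go to p0
p0 | bc_c[b]a_   read b → write _, move R, go to p2
p2 | bc_c_[a]_
The non-blank tape span at halt is bc_c_a.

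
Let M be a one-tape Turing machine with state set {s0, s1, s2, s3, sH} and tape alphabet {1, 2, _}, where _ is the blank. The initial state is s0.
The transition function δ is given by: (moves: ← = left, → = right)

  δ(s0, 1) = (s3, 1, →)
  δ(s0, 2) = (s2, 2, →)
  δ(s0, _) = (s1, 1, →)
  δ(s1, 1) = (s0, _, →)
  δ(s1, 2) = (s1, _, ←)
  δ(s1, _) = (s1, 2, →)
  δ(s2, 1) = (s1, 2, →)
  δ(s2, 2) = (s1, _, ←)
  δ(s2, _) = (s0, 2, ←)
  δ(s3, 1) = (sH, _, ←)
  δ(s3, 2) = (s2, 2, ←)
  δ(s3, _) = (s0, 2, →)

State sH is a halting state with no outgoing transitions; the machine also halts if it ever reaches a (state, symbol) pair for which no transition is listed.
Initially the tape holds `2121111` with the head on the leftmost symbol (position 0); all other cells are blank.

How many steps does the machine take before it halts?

12

s0 | _[2]121111   read 2 → write 2, move →, go to s2
s2 | _2[1]21111   read 1 → write 2, move →, go to s1
s1 | _22[2]1111   read 2 → write _, move ←, go to s1
s1 | _2[2]_1111   read 2 → write _, move ←, go to s1
s1 | _[2]__1111   read 2 → write _, move ←, go to s1
s1 | [_]___1111   read _ → write 2, move →, go to s1
s1 | 2[_]__1111   read _ → write 2, move →, go to s1
s1 | 22[_]_1111   read _ → write 2, move →, go to s1
s1 | 222[_]1111   read _ → write 2, move →, go to s1
s1 | 2222[1]111   read 1 → write _, move →, go to s0
s0 | 2222_[1]11   read 1 → write 1, move →, go to s3
s3 | 2222_1[1]1   read 1 → write _, move ←, go to sH
sH | 2222_[1]_1
M halts after 12 transitions.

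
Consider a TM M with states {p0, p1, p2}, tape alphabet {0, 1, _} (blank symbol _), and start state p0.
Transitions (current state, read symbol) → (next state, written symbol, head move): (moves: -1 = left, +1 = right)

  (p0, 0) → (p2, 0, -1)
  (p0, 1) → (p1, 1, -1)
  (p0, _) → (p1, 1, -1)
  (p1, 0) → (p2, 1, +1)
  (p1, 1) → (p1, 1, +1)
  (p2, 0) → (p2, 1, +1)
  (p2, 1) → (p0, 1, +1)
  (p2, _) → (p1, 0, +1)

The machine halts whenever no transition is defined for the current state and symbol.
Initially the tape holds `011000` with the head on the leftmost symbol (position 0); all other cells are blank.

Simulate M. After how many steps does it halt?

11

state=p0 head=0 tape=_[0]11000__   (p0,0)→(p2,0,-1)
state=p2 head=-1 tape=[_]011000__   (p2,_)→(p1,0,+1)
state=p1 head=0 tape=0[0]11000__   (p1,0)→(p2,1,+1)
state=p2 head=1 tape=01[1]1000__   (p2,1)→(p0,1,+1)
state=p0 head=2 tape=011[1]000__   (p0,1)→(p1,1,-1)
state=p1 head=1 tape=01[1]1000__   (p1,1)→(p1,1,+1)
state=p1 head=2 tape=011[1]000__   (p1,1)→(p1,1,+1)
state=p1 head=3 tape=0111[0]00__   (p1,0)→(p2,1,+1)
state=p2 head=4 tape=01111[0]0__   (p2,0)→(p2,1,+1)
state=p2 head=5 tape=011111[0]__   (p2,0)→(p2,1,+1)
state=p2 head=6 tape=0111111[_]_   (p2,_)→(p1,0,+1)
state=p1 head=7 tape=01111110[_]
M halts after 11 transitions.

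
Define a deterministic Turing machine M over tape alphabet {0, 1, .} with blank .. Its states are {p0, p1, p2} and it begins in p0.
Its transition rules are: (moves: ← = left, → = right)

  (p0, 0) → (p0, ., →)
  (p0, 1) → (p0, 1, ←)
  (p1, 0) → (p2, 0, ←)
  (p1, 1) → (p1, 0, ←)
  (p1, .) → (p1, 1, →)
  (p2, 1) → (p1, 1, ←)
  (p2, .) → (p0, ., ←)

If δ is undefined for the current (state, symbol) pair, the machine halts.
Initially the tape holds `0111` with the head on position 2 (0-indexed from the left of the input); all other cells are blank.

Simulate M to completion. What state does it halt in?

p0 | 01[1]1   read 1 → write 1, move ←, go to p0
p0 | 0[1]11   read 1 → write 1, move ←, go to p0
p0 | [0]111   read 0 → write ., move →, go to p0
p0 | .[1]11   read 1 → write 1, move ←, go to p0
p0 | [.]111
No transition is defined for (p0, .); M halts in state p0.

p0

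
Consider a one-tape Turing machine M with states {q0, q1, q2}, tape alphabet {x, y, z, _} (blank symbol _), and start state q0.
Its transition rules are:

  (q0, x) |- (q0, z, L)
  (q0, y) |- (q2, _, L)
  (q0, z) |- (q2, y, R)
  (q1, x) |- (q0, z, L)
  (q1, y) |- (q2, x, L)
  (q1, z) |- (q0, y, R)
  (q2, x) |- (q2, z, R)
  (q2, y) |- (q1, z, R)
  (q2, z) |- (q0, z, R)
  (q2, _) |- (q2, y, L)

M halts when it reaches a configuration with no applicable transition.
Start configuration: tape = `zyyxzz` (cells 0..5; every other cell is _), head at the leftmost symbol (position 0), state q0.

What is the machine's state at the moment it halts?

q0 | [z]yyxzz_   read z → write y, move R, go to q2
q2 | y[y]yxzz_   read y → write z, move R, go to q1
q1 | yz[y]xzz_   read y → write x, move L, go to q2
q2 | y[z]xxzz_   read z → write z, move R, go to q0
q0 | yz[x]xzz_   read x → write z, move L, go to q0
q0 | y[z]zxzz_   read z → write y, move R, go to q2
q2 | yy[z]xzz_   read z → write z, move R, go to q0
q0 | yyz[x]zz_   read x → write z, move L, go to q0
q0 | yy[z]zzz_   read z → write y, move R, go to q2
q2 | yyy[z]zz_   read z → write z, move R, go to q0
q0 | yyyz[z]z_   read z → write y, move R, go to q2
q2 | yyyzy[z]_   read z → write z, move R, go to q0
q0 | yyyzyz[_]
No transition is defined for (q0, _); M halts in state q0.

q0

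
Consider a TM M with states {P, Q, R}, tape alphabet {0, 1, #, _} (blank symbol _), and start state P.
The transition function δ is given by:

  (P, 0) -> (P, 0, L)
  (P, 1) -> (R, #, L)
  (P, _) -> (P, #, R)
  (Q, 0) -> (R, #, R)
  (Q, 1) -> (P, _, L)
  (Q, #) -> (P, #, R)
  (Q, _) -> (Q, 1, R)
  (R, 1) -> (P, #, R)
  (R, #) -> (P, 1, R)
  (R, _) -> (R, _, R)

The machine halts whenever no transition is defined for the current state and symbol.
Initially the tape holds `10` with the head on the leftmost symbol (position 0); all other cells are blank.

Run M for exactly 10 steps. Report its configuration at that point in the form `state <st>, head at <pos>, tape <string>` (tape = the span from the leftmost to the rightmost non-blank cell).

state R, head at 0, tape #0

state=P head=0 tape=_[1]0   (P,1)→(R,#,L)
state=R head=-1 tape=[_]#0   (R,_)→(R,_,R)
state=R head=0 tape=_[#]0   (R,#)→(P,1,R)
state=P head=1 tape=_1[0]   (P,0)→(P,0,L)
state=P head=0 tape=_[1]0   (P,1)→(R,#,L)
state=R head=-1 tape=[_]#0   (R,_)→(R,_,R)
state=R head=0 tape=_[#]0   (R,#)→(P,1,R)
state=P head=1 tape=_1[0]   (P,0)→(P,0,L)
state=P head=0 tape=_[1]0   (P,1)→(R,#,L)
state=R head=-1 tape=[_]#0   (R,_)→(R,_,R)
state=R head=0 tape=_[#]0
After 10 steps: state R, head at 0, tape #0.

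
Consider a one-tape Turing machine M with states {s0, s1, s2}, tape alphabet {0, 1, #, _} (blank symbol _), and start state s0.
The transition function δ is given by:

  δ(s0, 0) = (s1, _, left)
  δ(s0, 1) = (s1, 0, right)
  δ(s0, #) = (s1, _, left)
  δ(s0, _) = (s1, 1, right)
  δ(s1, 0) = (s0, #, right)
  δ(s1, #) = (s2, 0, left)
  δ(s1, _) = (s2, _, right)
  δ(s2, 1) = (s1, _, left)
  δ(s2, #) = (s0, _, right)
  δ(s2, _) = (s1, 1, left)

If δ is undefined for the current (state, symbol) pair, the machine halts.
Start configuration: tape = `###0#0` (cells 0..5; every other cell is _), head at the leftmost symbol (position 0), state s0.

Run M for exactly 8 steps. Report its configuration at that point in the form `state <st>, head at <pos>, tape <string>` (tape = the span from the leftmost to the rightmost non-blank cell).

state=s0 head=0 tape=_[#]##0#0   (s0,#)→(s1,_,left)
state=s1 head=-1 tape=[_]_##0#0   (s1,_)→(s2,_,right)
state=s2 head=0 tape=_[_]##0#0   (s2,_)→(s1,1,left)
state=s1 head=-1 tape=[_]1##0#0   (s1,_)→(s2,_,right)
state=s2 head=0 tape=_[1]##0#0   (s2,1)→(s1,_,left)
state=s1 head=-1 tape=[_]_##0#0   (s1,_)→(s2,_,right)
state=s2 head=0 tape=_[_]##0#0   (s2,_)→(s1,1,left)
state=s1 head=-1 tape=[_]1##0#0   (s1,_)→(s2,_,right)
state=s2 head=0 tape=_[1]##0#0
After 8 steps: state s2, head at 0, tape 1##0#0.

state s2, head at 0, tape 1##0#0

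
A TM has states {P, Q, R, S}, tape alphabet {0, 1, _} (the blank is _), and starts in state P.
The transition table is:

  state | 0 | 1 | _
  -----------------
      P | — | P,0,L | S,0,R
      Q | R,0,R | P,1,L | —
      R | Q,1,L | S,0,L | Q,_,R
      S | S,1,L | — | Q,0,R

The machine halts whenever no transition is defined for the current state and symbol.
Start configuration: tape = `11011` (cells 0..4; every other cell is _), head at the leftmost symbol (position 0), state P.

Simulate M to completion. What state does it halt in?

state=P head=0 tape=__[1]1011   (P,1)→(P,0,L)
state=P head=-1 tape=_[_]01011   (P,_)→(S,0,R)
state=S head=0 tape=_0[0]1011   (S,0)→(S,1,L)
state=S head=-1 tape=_[0]11011   (S,0)→(S,1,L)
state=S head=-2 tape=[_]111011   (S,_)→(Q,0,R)
state=Q head=-1 tape=0[1]11011   (Q,1)→(P,1,L)
state=P head=-2 tape=[0]111011
No transition is defined for (P, 0); M halts in state P.

P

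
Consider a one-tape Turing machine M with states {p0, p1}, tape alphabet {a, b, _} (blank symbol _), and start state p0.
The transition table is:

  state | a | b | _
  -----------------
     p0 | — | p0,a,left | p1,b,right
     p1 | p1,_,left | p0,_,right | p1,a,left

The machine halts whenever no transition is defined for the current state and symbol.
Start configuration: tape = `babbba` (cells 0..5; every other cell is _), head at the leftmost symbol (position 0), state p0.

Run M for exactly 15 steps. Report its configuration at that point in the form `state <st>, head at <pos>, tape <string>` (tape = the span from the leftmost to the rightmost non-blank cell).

state=p0 head=0 tape=_[b]abbba   (p0,b)→(p0,a,left)
state=p0 head=-1 tape=[_]aabbba   (p0,_)→(p1,b,right)
state=p1 head=0 tape=b[a]abbba   (p1,a)→(p1,_,left)
state=p1 head=-1 tape=[b]_abbba   (p1,b)→(p0,_,right)
state=p0 head=0 tape=_[_]abbba   (p0,_)→(p1,b,right)
state=p1 head=1 tape=_b[a]bbba   (p1,a)→(p1,_,left)
state=p1 head=0 tape=_[b]_bbba   (p1,b)→(p0,_,right)
state=p0 head=1 tape=__[_]bbba   (p0,_)→(p1,b,right)
state=p1 head=2 tape=__b[b]bba   (p1,b)→(p0,_,right)
state=p0 head=3 tape=__b_[b]ba   (p0,b)→(p0,a,left)
state=p0 head=2 tape=__b[_]aba   (p0,_)→(p1,b,right)
state=p1 head=3 tape=__bb[a]ba   (p1,a)→(p1,_,left)
state=p1 head=2 tape=__b[b]_ba   (p1,b)→(p0,_,right)
state=p0 head=3 tape=__b_[_]ba   (p0,_)→(p1,b,right)
state=p1 head=4 tape=__b_b[b]a   (p1,b)→(p0,_,right)
state=p0 head=5 tape=__b_b_[a]
After 15 steps: state p0, head at 5, tape b_b_a.

state p0, head at 5, tape b_b_a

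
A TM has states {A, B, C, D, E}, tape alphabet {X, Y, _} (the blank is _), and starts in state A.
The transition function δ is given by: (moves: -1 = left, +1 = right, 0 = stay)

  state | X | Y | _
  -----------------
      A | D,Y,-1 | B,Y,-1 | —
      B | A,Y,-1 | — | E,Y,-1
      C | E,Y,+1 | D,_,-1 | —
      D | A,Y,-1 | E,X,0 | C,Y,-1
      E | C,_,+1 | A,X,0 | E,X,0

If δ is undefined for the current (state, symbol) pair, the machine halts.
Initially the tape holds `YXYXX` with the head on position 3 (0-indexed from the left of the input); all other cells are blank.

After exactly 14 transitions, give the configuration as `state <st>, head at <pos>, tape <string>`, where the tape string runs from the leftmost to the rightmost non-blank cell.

state C, head at -2, tape Y_Y__X

A | __YXY[X]X   read X → write Y, move -1, go to D
D | __YX[Y]YX   read Y → write X, move 0, go to E
E | __YX[X]YX   read X → write _, move +1, go to C
C | __YX_[Y]X   read Y → write _, move -1, go to D
D | __YX[_]_X   read _ → write Y, move -1, go to C
C | __Y[X]Y_X   read X → write Y, move +1, go to E
E | __YY[Y]_X   read Y → write X, move 0, go to A
A | __YY[X]_X   read X → write Y, move -1, go to D
D | __Y[Y]Y_X   read Y → write X, move 0, go to E
E | __Y[X]Y_X   read X → write _, move +1, go to C
C | __Y_[Y]_X   read Y → write _, move -1, go to D
D | __Y[_]__X   read _ → write Y, move -1, go to C
C | __[Y]Y__X   read Y → write _, move -1, go to D
D | _[_]_Y__X   read _ → write Y, move -1, go to C
C | [_]Y_Y__X
After 14 steps: state C, head at -2, tape Y_Y__X.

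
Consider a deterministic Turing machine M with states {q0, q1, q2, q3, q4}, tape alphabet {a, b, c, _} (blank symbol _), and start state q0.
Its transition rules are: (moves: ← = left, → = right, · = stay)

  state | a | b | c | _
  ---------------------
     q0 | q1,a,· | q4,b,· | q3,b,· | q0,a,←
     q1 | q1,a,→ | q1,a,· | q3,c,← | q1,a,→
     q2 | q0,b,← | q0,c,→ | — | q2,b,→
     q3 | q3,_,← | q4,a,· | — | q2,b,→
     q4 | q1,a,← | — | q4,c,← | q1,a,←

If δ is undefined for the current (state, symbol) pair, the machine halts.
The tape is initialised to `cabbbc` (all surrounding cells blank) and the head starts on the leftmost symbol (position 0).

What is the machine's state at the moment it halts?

q2

q0 | __[c]abbbc   read c → write b, move ·, go to q3
q3 | __[b]abbbc   read b → write a, move ·, go to q4
q4 | __[a]abbbc   read a → write a, move ←, go to q1
q1 | _[_]aabbbc   read _ → write a, move →, go to q1
q1 | _a[a]abbbc   read a → write a, move →, go to q1
q1 | _aa[a]bbbc   read a → write a, move →, go to q1
q1 | _aaa[b]bbc   read b → write a, move ·, go to q1
q1 | _aaa[a]bbc   read a → write a, move →, go to q1
q1 | _aaaa[b]bc   read b → write a, move ·, go to q1
q1 | _aaaa[a]bc   read a → write a, move →, go to q1
q1 | _aaaaa[b]c   read b → write a, move ·, go to q1
q1 | _aaaaa[a]c   read a → write a, move →, go to q1
q1 | _aaaaaa[c]   read c → write c, move ←, go to q3
q3 | _aaaaa[a]c   read a → write _, move ←, go to q3
q3 | _aaaa[a]_c   read a → write _, move ←, go to q3
q3 | _aaa[a]__c   read a → write _, move ←, go to q3
q3 | _aa[a]___c   read a → write _, move ←, go to q3
q3 | _a[a]____c   read a → write _, move ←, go to q3
q3 | _[a]_____c   read a → write _, move ←, go to q3
q3 | [_]______c   read _ → write b, move →, go to q2
q2 | b[_]_____c   read _ → write b, move →, go to q2
q2 | bb[_]____c   read _ → write b, move →, go to q2
q2 | bbb[_]___c   read _ → write b, move →, go to q2
q2 | bbbb[_]__c   read _ → write b, move →, go to q2
q2 | bbbbb[_]_c   read _ → write b, move →, go to q2
q2 | bbbbbb[_]c   read _ → write b, move →, go to q2
q2 | bbbbbbb[c]
No transition is defined for (q2, c); M halts in state q2.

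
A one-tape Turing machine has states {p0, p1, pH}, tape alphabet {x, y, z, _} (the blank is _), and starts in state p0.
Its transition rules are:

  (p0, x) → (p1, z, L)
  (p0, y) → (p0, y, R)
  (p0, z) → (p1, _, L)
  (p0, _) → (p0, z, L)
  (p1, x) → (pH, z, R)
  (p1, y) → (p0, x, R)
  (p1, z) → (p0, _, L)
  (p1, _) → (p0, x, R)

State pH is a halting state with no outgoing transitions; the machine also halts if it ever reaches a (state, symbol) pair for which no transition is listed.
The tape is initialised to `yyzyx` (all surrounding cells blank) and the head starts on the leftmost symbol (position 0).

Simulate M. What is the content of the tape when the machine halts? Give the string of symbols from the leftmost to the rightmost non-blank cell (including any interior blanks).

p0 | [y]yzyx   read y → write y, move R, go to p0
p0 | y[y]zyx   read y → write y, move R, go to p0
p0 | yy[z]yx   read z → write _, move L, go to p1
p1 | y[y]_yx   read y → write x, move R, go to p0
p0 | yx[_]yx   read _ → write z, move L, go to p0
p0 | y[x]zyx   read x → write z, move L, go to p1
p1 | [y]zzyx   read y → write x, move R, go to p0
p0 | x[z]zyx   read z → write _, move L, go to p1
p1 | [x]_zyx   read x → write z, move R, go to pH
pH | z[_]zyx
The non-blank tape span at halt is z_zyx.

z_zyx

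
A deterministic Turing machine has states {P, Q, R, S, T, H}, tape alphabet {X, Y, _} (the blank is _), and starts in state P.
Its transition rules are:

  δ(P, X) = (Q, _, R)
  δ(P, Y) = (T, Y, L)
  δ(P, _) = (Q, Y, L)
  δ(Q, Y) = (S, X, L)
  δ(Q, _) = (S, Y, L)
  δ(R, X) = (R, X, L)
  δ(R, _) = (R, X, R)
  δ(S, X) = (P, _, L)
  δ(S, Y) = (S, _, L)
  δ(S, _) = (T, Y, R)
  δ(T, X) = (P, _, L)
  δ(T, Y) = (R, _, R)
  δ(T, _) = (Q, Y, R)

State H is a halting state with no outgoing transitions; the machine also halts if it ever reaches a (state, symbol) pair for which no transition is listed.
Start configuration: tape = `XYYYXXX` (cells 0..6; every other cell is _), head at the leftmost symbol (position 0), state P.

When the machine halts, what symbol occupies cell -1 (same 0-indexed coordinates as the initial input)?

P | __[X]YYYXXX   read X → write _, move R, go to Q
Q | ___[Y]YYXXX   read Y → write X, move L, go to S
S | __[_]XYYXXX   read _ → write Y, move R, go to T
T | __Y[X]YYXXX   read X → write _, move L, go to P
P | __[Y]_YYXXX   read Y → write Y, move L, go to T
T | _[_]Y_YYXXX   read _ → write Y, move R, go to Q
Q | _Y[Y]_YYXXX   read Y → write X, move L, go to S
S | _[Y]X_YYXXX   read Y → write _, move L, go to S
S | [_]_X_YYXXX   read _ → write Y, move R, go to T
T | Y[_]X_YYXXX   read _ → write Y, move R, go to Q
Q | YY[X]_YYXXX
Cell -1 holds Y when M halts.

Y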